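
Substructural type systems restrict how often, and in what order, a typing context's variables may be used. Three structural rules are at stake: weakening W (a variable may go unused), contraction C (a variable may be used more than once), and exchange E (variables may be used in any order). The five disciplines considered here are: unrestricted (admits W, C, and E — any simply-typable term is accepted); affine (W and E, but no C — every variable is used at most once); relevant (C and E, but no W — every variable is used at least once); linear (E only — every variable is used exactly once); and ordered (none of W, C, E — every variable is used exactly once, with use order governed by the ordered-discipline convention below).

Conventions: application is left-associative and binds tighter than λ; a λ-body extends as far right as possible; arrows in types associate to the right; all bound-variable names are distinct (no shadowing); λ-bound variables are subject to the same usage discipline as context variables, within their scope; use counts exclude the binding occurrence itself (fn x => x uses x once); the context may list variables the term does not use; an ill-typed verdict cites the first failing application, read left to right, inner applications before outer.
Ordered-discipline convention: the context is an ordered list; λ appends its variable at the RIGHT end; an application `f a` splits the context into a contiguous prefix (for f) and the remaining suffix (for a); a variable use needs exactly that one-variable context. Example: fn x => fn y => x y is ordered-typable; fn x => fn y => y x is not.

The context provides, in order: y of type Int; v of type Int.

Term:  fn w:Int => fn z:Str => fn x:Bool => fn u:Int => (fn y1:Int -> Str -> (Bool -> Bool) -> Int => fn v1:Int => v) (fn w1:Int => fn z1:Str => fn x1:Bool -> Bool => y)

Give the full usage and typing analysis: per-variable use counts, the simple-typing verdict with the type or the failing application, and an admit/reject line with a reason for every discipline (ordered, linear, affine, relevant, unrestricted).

usage: y: 1×, v: 1×, w (λ-bound): 0×, z (λ-bound): 0×, x (λ-bound): 0×, u (λ-bound): 0×, y1 (λ-bound): 0×, v1 (λ-bound): 0×, w1 (λ-bound): 0×, z1 (λ-bound): 0×, x1 (λ-bound): 0×
order of uses: v, y
typing: the term checks, with type Int -> Str -> Bool -> Int -> Int -> Int
ordered ✗ (unused: w, z, x, u, y1, v1, w1, z1, x1 — weakening required)
linear ✗ (unused: w, z, x, u, y1, v1, w1, z1, x1 — weakening required)
affine ✓ (at most one use each (y, v, w, z, x, u, y1, v1, w1, z1, x1))
relevant ✗ (unused: w, z, x, u, y1, v1, w1, z1, x1 — weakening required)
unrestricted ✓ (well-typed at Int -> Str -> Bool -> Int -> Int -> Int; no restrictions here)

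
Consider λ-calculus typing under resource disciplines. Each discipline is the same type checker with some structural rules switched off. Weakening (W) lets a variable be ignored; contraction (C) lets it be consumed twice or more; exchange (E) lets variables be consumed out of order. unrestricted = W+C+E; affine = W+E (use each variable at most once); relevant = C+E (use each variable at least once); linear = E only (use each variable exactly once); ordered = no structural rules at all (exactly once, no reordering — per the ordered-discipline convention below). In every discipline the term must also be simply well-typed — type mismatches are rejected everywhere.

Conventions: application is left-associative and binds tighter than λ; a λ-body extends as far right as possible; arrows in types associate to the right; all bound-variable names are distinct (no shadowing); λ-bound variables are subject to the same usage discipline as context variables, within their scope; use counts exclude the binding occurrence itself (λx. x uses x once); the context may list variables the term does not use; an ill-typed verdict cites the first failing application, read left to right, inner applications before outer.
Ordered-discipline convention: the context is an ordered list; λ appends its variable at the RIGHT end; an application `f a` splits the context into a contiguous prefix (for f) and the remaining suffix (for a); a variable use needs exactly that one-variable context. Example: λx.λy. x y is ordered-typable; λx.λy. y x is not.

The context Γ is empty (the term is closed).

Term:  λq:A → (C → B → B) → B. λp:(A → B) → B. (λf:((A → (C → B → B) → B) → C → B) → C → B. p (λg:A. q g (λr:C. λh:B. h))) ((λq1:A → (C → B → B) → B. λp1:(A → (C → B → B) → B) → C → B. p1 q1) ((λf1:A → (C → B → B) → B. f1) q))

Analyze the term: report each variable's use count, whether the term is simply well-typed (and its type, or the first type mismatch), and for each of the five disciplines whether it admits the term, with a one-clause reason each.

use counts: q (bound): 2, p (bound): 1, f (bound): 0, g (bound): 1, r (bound): 0, h (bound): 1, q1 (bound): 1, p1 (bound): 1, f1 (bound): 1
left-to-right use order: p, q, g, h, p1, q1, f1, q
typing: well-typed at (A → (C → B → B) → B) → ((A → B) → B) → B
ordered ✗ (repeated use of q ×2; unused: f, r — weakening required)
linear ✗ (repeated use of q ×2; unused: f, r — weakening required)
affine ✗ (repeated use of q ×2)
relevant ✗ (unused: f, r — weakening required)
unrestricted ✓ (typability at (A → (C → B → B) → B) → ((A → B) → B) → B is all that's needed)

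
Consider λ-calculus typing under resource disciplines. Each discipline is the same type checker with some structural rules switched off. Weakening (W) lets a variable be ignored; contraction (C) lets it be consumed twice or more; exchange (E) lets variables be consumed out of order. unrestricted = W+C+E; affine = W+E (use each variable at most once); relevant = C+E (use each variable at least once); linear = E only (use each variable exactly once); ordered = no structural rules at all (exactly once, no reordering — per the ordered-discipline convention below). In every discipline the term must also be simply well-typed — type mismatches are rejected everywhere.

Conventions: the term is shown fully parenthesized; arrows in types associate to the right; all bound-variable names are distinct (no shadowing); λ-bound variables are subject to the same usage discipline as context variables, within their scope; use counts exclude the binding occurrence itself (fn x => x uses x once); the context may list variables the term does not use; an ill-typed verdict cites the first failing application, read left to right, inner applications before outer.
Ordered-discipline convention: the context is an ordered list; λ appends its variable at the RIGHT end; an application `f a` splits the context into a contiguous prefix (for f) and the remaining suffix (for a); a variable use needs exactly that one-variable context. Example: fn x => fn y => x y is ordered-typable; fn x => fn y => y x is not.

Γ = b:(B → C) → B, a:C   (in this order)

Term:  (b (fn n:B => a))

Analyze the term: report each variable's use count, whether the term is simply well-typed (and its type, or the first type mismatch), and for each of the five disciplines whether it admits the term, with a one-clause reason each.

usage: b=1, a=1, n [bound]=0
left-to-right use order: b, a
typing: well-typed — term : B
ordered: ✗ — needs weakening: n unused
linear: ✗ — needs weakening: n unused
affine: ✓ — no duplicate uses among b, a, n
relevant: ✗ — needs weakening: n unused
unrestricted: ✓ — simply typable at B; W, C, E all held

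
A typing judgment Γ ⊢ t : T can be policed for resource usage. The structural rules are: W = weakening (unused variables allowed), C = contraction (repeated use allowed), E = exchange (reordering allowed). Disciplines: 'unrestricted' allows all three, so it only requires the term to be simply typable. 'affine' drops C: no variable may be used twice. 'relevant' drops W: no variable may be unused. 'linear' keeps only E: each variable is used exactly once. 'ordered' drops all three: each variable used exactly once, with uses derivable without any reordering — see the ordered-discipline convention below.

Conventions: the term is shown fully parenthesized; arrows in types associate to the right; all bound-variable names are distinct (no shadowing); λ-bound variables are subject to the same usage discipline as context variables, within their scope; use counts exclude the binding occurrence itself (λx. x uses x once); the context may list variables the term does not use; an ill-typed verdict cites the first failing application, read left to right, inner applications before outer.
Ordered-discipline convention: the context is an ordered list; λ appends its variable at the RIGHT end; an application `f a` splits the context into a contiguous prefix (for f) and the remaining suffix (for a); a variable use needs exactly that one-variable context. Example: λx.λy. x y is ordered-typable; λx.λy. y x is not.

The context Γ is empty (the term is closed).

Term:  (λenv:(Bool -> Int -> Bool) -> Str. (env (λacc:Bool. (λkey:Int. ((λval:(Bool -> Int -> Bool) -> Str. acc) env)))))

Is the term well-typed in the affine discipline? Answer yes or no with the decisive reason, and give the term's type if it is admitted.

no — repeated use of env ×2
counts: env (λ-bound) ×2; acc (λ-bound) ×1; key (λ-bound) ×0; val (λ-bound) ×0
uses in reading order: env, acc, env
typing: well-typed at ((Bool -> Int -> Bool) -> Str) -> Str
all disciplines: ordered ✗, linear ✗, affine ✗, relevant ✗, unrestricted ✓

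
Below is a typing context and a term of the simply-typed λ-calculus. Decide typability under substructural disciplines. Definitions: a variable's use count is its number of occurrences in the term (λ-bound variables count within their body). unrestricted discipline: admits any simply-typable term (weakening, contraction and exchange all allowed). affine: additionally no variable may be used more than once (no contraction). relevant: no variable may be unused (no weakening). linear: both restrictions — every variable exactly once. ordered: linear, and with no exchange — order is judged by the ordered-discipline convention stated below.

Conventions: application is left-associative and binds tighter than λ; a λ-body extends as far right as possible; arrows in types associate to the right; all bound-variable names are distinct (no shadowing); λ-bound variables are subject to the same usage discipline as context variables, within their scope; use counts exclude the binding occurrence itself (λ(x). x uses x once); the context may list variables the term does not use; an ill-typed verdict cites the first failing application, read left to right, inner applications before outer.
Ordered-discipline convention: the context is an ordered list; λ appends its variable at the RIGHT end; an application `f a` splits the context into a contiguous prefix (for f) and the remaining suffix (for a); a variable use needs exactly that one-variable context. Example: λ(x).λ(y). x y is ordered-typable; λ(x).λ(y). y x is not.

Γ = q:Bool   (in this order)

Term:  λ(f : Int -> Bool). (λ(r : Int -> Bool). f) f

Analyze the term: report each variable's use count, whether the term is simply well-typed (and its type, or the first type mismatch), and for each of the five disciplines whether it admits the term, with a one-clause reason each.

variable uses: q=0; f [bound]=2; r [bound]=0
uses in reading order: f, f
typing: well-typed — term : (Int -> Bool) -> Int -> Bool
ordered: ✗, f ×2 used more than once (contraction); unused: q, r — weakening required
linear: ✗, f ×2 used more than once (contraction); unused: q, r — weakening required
affine: ✗, f ×2 used more than once (contraction)
relevant: ✗, unused: q, r — weakening required
unrestricted: ✓, well-typed at (Int -> Bool) -> Int -> Bool; no restrictions here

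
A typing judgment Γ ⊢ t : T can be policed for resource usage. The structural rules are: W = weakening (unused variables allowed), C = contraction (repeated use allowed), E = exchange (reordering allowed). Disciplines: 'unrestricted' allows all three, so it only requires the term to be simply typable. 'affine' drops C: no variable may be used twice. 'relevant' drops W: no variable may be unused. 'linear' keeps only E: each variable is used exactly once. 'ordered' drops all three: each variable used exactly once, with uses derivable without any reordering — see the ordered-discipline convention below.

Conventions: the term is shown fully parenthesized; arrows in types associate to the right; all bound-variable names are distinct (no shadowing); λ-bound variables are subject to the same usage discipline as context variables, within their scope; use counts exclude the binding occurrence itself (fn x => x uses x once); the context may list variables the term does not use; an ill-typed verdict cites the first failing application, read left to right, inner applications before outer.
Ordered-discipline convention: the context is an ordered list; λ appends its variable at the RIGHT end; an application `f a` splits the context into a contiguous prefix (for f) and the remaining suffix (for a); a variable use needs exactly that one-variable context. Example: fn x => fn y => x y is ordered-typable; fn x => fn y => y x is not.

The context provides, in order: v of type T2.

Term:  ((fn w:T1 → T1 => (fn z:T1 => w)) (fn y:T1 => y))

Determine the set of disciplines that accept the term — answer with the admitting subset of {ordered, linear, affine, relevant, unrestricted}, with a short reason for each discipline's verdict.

accepted by: affine, unrestricted
variable uses: v: 0×; w (bound): 1×; z (bound): 0×; y (bound): 1×
use order (left to right): w, y
typing: ✓ — T1 → T1 → T1
ordered: ✗ — needs weakening: v, z unused
linear: ✗ — needs weakening: v, z unused
affine: ✓ — none of v, w, z, y used more than once
relevant: ✗ — needs weakening: v, z unused
unrestricted: ✓ — simply typable at T1 → T1 → T1; W, C, E all held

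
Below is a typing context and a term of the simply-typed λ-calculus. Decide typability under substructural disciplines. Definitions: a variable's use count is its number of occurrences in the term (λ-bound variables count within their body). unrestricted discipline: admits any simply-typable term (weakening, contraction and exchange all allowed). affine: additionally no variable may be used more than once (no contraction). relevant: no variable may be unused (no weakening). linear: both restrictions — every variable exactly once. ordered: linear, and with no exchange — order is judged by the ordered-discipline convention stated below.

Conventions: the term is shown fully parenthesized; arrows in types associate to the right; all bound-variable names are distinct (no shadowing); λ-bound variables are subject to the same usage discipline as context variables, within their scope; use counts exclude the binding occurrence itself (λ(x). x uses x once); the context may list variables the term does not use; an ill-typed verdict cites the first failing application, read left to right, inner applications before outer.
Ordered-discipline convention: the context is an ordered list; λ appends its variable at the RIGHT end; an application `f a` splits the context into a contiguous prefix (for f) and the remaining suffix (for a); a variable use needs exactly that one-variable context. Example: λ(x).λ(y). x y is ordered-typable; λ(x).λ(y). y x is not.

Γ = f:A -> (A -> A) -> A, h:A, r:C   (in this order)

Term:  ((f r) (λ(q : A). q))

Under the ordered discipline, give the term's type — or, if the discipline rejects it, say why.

not well-typed under ordered — not simply typable
counts: f ×1; h ×0; r ×1; q [bound] ×1
order of uses: f, r, q
typing: ill-typed: an argument C mismatches the expected A
across the five disciplines: ordered ✗; linear ✗; affine ✗; relevant ✗; unrestricted ✗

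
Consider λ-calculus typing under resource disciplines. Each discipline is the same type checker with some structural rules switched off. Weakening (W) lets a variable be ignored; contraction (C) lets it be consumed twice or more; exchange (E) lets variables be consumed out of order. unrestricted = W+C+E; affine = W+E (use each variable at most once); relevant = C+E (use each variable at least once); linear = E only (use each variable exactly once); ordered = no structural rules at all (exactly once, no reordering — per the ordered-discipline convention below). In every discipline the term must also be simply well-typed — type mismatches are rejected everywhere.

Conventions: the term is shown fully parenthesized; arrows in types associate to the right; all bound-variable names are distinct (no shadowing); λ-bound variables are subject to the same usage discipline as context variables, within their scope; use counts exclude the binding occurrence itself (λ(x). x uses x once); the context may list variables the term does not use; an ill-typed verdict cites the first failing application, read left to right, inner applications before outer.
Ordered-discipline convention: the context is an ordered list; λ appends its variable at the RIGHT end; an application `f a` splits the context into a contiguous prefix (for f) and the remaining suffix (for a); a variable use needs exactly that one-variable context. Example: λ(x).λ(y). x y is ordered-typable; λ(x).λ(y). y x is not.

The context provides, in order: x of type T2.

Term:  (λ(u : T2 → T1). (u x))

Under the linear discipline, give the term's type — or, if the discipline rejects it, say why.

term : (T2 → T1) → T1
variable uses: x: 1; u (bound): 1
left-to-right use order: u, x
typing: ✓ — (T2 → T1) → T1
across the five disciplines: ordered ✗, linear ✓, affine ✓, relevant ✓, unrestricted ✓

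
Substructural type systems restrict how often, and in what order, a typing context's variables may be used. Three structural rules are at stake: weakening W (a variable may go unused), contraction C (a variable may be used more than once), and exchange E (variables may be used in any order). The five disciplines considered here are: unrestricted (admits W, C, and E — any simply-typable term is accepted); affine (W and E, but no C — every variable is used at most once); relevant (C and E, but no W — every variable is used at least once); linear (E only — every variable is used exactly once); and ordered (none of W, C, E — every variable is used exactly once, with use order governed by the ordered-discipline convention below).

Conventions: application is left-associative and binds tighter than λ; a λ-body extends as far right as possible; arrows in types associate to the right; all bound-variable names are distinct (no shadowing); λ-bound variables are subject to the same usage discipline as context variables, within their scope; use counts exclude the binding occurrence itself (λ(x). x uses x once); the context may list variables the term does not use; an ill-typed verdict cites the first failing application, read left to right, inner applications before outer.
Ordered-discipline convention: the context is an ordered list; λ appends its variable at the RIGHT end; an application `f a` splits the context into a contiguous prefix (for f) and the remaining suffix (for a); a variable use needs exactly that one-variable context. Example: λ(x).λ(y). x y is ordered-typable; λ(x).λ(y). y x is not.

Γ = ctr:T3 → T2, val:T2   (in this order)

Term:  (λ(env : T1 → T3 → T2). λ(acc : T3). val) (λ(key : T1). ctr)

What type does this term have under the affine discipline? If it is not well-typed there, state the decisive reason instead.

term : T3 → T2
usage: ctr ×1; val ×1; env [bound] ×0; acc [bound] ×0; key [bound] ×0
uses in reading order: val, ctr
typing: the term checks, with type T3 → T2
per-discipline verdicts: ordered ✗; linear ✗; affine ✓; relevant ✗; unrestricted ✓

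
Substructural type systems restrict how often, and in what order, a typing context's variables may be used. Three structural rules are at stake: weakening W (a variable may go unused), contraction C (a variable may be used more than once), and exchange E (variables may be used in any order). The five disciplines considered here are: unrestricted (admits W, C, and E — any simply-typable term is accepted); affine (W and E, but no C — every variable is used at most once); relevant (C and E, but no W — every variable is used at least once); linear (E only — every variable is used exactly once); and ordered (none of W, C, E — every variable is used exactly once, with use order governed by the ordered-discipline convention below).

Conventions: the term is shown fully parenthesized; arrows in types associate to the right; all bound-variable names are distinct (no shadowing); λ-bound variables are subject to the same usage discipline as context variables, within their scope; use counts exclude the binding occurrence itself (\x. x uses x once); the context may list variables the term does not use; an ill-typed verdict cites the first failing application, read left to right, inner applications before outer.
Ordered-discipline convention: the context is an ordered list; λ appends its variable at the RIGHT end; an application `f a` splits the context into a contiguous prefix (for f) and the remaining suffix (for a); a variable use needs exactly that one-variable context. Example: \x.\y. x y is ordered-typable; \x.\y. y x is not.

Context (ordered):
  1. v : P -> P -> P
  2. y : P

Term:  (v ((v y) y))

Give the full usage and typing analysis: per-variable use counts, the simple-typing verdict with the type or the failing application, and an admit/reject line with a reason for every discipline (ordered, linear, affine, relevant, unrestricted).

use counts: v: 2; y: 2
left-to-right use order: v, v, y, y
typing: ✓ — P -> P
ordered: ✗, v ×2, y ×2 used more than once (contraction)
linear: ✗, v ×2, y ×2 used more than once (contraction)
affine: ✗, v ×2, y ×2 used more than once (contraction)
relevant: ✓, none of v, y goes unused
unrestricted: ✓, simply typable at P -> P; W, C, E all held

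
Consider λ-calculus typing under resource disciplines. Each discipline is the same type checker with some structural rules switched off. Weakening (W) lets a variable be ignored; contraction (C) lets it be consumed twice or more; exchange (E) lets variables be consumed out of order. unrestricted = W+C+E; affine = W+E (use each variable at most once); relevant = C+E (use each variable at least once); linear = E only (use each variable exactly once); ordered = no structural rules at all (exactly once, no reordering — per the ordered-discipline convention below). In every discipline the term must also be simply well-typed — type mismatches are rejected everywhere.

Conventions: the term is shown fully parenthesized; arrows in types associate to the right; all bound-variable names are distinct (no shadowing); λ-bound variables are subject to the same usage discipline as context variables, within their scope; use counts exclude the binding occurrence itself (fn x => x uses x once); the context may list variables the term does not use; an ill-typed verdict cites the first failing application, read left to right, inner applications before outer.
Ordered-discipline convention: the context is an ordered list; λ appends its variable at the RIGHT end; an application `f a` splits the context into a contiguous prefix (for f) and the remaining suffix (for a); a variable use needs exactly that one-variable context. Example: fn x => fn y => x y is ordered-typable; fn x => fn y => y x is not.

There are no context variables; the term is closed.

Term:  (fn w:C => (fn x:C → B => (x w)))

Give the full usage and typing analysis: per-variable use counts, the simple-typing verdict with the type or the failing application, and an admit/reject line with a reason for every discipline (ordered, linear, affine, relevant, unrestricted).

counts: w [bound]: 1×, x [bound]: 1×
uses in reading order: x, w
typing: well-typed — term : C → (C → B) → B
ordered: ✗ — no contiguous prefix/suffix split fits x, w
linear: ✓ — exactly-once usage across w, x
affine: ✓ — w, x: no repeats, contraction unneeded
relevant: ✓ — every one of w, x appears
unrestricted: ✓ — typability at C → (C → B) → B is all that's needed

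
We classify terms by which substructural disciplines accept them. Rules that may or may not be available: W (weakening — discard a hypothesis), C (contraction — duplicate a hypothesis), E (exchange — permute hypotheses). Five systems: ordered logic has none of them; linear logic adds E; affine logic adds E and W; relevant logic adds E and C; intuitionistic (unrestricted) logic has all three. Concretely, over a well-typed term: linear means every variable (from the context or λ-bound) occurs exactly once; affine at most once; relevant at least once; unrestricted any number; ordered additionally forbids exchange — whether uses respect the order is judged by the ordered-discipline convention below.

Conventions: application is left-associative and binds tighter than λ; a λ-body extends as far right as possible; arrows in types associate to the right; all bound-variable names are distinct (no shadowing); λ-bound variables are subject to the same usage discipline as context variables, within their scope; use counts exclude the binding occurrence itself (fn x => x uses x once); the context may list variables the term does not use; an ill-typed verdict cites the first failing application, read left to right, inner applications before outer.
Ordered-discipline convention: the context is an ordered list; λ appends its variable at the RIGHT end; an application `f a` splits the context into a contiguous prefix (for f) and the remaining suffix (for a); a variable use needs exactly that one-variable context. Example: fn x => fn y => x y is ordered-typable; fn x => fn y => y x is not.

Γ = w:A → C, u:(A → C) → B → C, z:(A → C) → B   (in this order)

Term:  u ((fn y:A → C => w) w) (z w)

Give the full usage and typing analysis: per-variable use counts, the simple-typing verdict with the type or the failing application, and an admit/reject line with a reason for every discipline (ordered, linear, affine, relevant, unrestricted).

usage: w ×3; u ×1; z ×1; y (λ-bound) ×0
uses in reading order: u, w, w, z, w
typing: well-typed — term : C
ordered ✗ (repeated use of w ×3; y left unused)
linear ✗ (repeated use of w ×3; y left unused)
affine ✗ (repeated use of w ×3)
relevant ✗ (y left unused)
unrestricted ✓ (well-typed at C; no restrictions here)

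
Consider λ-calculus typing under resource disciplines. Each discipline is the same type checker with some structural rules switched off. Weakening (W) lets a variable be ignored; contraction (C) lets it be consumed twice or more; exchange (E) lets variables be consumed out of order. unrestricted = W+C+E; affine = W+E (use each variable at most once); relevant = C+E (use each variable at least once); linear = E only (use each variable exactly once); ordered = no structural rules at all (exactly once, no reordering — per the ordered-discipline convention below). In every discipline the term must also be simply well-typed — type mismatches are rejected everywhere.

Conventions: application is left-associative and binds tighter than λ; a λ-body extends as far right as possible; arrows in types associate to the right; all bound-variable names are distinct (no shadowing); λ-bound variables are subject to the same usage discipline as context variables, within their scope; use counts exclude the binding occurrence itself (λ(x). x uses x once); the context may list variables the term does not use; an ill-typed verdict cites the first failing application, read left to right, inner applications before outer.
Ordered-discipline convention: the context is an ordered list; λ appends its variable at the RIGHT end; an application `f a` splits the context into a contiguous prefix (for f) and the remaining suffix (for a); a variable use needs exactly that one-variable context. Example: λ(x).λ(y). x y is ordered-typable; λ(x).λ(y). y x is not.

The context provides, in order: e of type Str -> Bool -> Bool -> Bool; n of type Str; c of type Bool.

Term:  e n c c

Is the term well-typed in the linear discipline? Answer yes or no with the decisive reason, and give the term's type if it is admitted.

no — c ×2 used more than once (contraction)
counts: e ×1; n ×1; c ×2
left-to-right use order: e, n, c, c
typing: well-typed at Bool
summary: ordered ✗ · linear ✗ · affine ✗ · relevant ✓ · unrestricted ✓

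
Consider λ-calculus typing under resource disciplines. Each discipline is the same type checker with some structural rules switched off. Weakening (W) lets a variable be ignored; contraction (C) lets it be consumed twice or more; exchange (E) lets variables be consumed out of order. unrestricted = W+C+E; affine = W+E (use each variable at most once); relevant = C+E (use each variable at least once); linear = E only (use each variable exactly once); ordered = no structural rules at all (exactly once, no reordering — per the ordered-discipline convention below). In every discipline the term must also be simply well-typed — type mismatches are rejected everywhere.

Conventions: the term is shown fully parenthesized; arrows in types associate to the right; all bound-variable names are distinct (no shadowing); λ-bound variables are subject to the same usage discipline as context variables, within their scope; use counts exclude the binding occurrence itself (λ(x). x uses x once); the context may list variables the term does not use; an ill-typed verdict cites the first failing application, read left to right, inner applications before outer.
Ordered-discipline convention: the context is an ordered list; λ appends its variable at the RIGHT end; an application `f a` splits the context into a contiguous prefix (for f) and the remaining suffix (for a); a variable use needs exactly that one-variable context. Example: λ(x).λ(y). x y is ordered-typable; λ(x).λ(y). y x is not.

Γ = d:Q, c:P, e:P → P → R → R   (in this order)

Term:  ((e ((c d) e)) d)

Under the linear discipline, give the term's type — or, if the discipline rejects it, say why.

not well-typed under linear — the type mismatch rejects it
use counts: d: 2; c: 1; e: 2
order of uses: e, c, d, e, d
typing: ill-typed: applying a non-function (P)
summary: ordered ✗ · linear ✗ · affine ✗ · relevant ✗ · unrestricted ✗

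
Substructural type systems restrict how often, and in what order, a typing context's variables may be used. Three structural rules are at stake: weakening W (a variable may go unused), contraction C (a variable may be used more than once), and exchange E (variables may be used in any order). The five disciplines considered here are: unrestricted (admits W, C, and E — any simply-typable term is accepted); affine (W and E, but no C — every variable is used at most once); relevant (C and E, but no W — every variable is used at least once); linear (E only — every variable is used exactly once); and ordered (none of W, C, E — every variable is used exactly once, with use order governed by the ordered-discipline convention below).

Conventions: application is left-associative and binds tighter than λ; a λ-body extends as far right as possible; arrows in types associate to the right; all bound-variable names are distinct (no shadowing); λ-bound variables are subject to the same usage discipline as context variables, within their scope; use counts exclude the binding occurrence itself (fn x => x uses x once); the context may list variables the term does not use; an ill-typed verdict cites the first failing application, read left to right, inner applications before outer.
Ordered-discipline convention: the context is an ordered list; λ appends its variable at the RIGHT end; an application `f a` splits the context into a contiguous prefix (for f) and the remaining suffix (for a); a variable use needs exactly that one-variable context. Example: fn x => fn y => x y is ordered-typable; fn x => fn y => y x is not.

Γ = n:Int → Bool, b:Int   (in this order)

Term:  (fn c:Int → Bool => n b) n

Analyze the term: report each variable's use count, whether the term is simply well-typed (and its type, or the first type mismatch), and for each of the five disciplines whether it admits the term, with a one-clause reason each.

variable uses: n=2, b=1, c (bound)=0
left-to-right use order: n, b, n
typing: the term checks, with type Bool
ordered ✗ (uses contraction: n ×2; unused: c — weakening required)
linear ✗ (uses contraction: n ×2; unused: c — weakening required)
affine ✗ (uses contraction: n ×2)
relevant ✗ (unused: c — weakening required)
unrestricted ✓ (type-checks (Bool) and nothing is barred)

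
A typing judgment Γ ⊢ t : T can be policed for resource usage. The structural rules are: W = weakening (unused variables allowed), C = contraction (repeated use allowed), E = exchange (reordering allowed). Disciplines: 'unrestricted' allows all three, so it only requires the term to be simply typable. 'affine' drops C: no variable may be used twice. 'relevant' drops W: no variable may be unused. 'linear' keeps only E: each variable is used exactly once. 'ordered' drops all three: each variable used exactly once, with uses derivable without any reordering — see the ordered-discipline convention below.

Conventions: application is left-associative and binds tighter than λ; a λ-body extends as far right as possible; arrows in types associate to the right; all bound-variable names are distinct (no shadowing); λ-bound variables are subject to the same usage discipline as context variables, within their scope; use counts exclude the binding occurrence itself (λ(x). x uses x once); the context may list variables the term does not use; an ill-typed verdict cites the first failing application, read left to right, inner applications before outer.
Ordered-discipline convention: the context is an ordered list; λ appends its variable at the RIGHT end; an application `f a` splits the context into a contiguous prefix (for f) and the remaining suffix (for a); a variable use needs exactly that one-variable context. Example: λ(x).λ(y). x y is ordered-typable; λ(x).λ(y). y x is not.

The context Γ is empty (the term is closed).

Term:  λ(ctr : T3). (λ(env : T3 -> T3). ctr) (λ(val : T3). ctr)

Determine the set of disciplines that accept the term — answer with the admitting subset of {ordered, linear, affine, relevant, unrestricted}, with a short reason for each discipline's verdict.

admitted in: unrestricted
usage: ctr (bound)=2; env (bound)=0; val (bound)=0
uses in reading order: ctr, ctr
typing: well-typed — term : T3 -> T3
ordered: ✗, uses contraction: ctr ×2; needs weakening: env, val unused
linear: ✗, uses contraction: ctr ×2; needs weakening: env, val unused
affine: ✗, uses contraction: ctr ×2
relevant: ✗, needs weakening: env, val unused
unrestricted: ✓, type-checks (T3 -> T3) and nothing is barred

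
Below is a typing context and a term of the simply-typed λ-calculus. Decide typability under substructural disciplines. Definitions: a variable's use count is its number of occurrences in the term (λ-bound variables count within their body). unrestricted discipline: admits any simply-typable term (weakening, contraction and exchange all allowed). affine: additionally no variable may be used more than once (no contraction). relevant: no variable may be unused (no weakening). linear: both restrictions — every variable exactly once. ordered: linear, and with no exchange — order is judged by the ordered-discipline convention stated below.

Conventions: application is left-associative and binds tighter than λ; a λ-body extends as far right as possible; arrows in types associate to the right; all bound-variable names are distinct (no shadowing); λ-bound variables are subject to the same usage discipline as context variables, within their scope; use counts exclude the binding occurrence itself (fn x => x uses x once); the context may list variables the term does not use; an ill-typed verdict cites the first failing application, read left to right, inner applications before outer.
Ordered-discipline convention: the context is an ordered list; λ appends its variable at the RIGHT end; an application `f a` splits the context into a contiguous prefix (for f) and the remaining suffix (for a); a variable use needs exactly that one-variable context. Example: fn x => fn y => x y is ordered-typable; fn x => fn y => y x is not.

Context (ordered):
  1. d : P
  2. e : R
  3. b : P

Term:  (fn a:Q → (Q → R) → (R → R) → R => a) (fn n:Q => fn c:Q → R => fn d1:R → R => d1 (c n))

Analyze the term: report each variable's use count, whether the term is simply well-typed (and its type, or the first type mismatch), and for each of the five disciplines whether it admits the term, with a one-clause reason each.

usage: d: 0×, e: 0×, b: 0×, a (bound): 1×, n (bound): 1×, c (bound): 1×, d1 (bound): 1×
use order (left to right): a, d1, c, n
typing: well-typed at Q → (Q → R) → (R → R) → R
ordered ✗ (needs weakening: d, e, b unused)
linear ✗ (needs weakening: d, e, b unused)
affine ✓ (no duplicate uses among d, e, b, a, n, c, d1)
relevant ✗ (needs weakening: d, e, b unused)
unrestricted ✓ (simply typable at Q → (Q → R) → (R → R) → R; W, C, E all held)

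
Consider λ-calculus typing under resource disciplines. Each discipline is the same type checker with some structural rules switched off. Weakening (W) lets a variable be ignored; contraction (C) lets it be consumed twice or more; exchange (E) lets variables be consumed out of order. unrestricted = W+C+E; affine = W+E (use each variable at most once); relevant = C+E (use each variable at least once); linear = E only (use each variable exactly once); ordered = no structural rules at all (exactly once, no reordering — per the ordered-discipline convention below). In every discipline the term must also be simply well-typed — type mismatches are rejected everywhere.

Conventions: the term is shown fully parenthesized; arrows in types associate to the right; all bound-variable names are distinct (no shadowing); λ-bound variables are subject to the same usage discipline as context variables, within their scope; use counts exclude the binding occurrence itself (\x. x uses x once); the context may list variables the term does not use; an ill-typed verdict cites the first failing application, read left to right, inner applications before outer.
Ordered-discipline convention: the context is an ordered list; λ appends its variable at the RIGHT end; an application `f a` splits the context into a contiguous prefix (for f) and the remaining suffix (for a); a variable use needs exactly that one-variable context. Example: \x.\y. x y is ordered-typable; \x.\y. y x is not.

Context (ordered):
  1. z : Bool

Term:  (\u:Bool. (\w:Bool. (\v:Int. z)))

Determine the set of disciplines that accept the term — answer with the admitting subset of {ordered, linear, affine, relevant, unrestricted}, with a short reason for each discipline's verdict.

accepted by: affine, unrestricted
usage: z=1, u [bound]=0, w [bound]=0, v [bound]=0
left-to-right use order: z
typing: ✓ — Bool -> Bool -> Int -> Bool
ordered ✗ (u, w, v never used (weakening))
linear ✗ (u, w, v never used (weakening))
affine ✓ (no duplicate uses among z, u, w, v)
relevant ✗ (u, w, v never used (weakening))
unrestricted ✓ (well-typed at Bool -> Bool -> Int -> Bool; no restrictions here)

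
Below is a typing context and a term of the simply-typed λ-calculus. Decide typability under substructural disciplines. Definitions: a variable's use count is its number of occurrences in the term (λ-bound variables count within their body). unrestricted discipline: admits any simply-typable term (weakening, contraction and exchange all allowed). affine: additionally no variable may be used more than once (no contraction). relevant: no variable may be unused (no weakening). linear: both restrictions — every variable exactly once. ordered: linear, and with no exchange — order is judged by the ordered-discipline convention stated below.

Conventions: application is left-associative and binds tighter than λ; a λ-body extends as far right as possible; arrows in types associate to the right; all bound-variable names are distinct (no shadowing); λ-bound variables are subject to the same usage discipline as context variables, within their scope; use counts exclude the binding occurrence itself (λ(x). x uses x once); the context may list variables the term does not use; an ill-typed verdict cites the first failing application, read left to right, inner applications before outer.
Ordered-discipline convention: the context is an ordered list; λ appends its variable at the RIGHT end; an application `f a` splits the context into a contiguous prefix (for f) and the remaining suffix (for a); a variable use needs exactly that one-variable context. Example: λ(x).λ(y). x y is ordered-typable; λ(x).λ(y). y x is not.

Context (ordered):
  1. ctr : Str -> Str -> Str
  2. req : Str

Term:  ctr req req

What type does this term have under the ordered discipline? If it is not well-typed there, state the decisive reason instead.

not well-typed under ordered — repeated use of req ×2
usage: ctr: 1, req: 2
left-to-right use order: ctr, req, req
typing: well-typed — term : Str
per-discipline verdicts: ordered ✗ · linear ✗ · affine ✗ · relevant ✓ · unrestricted ✓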